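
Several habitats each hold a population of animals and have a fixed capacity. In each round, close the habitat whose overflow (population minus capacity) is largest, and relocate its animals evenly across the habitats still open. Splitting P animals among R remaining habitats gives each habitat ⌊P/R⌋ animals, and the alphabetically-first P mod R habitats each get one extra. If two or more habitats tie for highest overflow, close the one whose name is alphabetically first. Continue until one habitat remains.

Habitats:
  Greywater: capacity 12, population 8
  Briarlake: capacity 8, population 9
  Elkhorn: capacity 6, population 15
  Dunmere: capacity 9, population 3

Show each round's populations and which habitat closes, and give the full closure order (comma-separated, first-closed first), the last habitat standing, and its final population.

Closure order: Elkhorn, Briarlake, Greywater
Last habitat: Dunmere with 35 animals

Round 1: Briarlake=9 Dunmere=3 Elkhorn=15 Greywater=8 → close Elkhorn (overflow 9)
  15÷3 = 5 each, +1 to first 0
Round 2: Briarlake=14 Dunmere=8 Greywater=13 → close Briarlake (overflow 6)
  14÷2 = 7 each, +1 to first 0
Round 3: Dunmere=15 Greywater=20 → close Greywater (overflow 8)
  20÷1 = 20 each, +1 to first 0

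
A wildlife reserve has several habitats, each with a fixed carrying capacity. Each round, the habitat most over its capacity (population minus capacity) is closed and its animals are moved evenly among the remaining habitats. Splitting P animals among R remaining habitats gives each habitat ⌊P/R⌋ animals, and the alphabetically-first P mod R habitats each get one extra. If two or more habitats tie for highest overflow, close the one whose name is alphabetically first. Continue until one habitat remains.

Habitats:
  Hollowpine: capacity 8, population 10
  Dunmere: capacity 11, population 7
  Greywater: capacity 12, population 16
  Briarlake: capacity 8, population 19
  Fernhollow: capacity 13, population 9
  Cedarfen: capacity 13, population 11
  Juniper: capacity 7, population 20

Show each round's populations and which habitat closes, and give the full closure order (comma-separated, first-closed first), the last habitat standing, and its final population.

Round 1: Briarlake=19 Cedarfen=11 Dunmere=7 Fernhollow=9 Greywater=16 Hollowpine=10 Juniper=20 → close Juniper (overflow 13)
  20÷6 = 3 each, +1 to first 2
Round 2: Briarlake=23 Cedarfen=15 Dunmere=10 Fernhollow=12 Greywater=19 Hollowpine=13 → close Briarlake (overflow 15)
  23÷5 = 4 each, +1 to first 3
Round 3: Cedarfen=20 Dunmere=15 Fernhollow=17 Greywater=23 Hollowpine=17 → close Greywater (overflow 11)
  23÷4 = 5 each, +1 to first 3
Round 4: Cedarfen=26 Dunmere=21 Fernhollow=23 Hollowpine=22 → close Hollowpine (overflow 14)
  22÷3 = 7 each, +1 to first 1
Round 5: Cedarfen=34 Dunmere=28 Fernhollow=30 → close Cedarfen (overflow 21)
  34÷2 = 17 each, +1 to first 0
Round 6: Dunmere=45 Fernhollow=47 → close Dunmere (overflow 34)
  45÷1 = 45 each, +1 to first 0

Closure order: Juniper, Briarlake, Greywater, Hollowpine, Cedarfen, Dunmere
Last habitat: Fernhollow with 92 animals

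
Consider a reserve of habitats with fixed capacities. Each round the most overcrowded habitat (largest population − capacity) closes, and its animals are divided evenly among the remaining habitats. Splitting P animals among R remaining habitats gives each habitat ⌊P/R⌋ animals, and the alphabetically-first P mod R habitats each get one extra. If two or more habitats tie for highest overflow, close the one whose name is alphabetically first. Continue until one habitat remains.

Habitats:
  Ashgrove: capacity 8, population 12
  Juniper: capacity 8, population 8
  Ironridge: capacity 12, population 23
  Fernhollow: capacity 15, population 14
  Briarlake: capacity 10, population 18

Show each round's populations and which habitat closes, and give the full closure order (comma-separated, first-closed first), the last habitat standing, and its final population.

Closure order: Ironridge, Briarlake, Ashgrove, Fernhollow
Last habitat: Juniper with 75 animals

Round 1: Ashgrove=12 Briarlake=18 Fernhollow=14 Ironridge=23 Juniper=8 → close Ironridge (overflow 11)
  23÷4 = 5 each, +1 to first 3
Round 2: Ashgrove=18 Briarlake=24 Fernhollow=20 Juniper=13 → close Briarlake (overflow 14)
  24÷3 = 8 each, +1 to first 0
Round 3: Ashgrove=26 Fernhollow=28 Juniper=21 → close Ashgrove (overflow 18)
  26÷2 = 13 each, +1 to first 0
Round 4: Fernhollow=41 Juniper=34 → close Fernhollow (overflow 26)
  41÷1 = 41 each, +1 to first 0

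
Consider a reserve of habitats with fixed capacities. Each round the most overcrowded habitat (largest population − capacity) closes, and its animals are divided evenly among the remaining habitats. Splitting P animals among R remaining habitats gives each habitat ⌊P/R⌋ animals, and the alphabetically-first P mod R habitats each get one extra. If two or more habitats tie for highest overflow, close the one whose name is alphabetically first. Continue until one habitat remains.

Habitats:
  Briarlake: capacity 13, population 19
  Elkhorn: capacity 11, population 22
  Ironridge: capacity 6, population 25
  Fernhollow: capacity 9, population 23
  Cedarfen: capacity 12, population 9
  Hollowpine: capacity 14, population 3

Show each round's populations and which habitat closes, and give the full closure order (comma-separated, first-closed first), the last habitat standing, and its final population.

Closure order: Ironridge, Fernhollow, Elkhorn, Briarlake, Cedarfen
Last habitat: Hollowpine with 101 animals

Round 1: Briarlake=19 Cedarfen=9 Elkhorn=22 Fernhollow=23 Hollowpine=3 Ironridge=25 → close Ironridge (overflow 19)
  25÷5 = 5 each, +1 to first 0
Round 2: Briarlake=24 Cedarfen=14 Elkhorn=27 Fernhollow=28 Hollowpine=8 → close Fernhollow (overflow 19)
  28÷4 = 7 each, +1 to first 0
Round 3: Briarlake=31 Cedarfen=21 Elkhorn=34 Hollowpine=15 → close Elkhorn (overflow 23)
  34÷3 = 11 each, +1 to first 1
Round 4: Briarlake=43 Cedarfen=32 Hollowpine=26 → close Briarlake (overflow 30)
  43÷2 = 21 each, +1 to first 1
Round 5: Cedarfen=54 Hollowpine=47 → close Cedarfen (overflow 42)
  54÷1 = 54 each, +1 to first 0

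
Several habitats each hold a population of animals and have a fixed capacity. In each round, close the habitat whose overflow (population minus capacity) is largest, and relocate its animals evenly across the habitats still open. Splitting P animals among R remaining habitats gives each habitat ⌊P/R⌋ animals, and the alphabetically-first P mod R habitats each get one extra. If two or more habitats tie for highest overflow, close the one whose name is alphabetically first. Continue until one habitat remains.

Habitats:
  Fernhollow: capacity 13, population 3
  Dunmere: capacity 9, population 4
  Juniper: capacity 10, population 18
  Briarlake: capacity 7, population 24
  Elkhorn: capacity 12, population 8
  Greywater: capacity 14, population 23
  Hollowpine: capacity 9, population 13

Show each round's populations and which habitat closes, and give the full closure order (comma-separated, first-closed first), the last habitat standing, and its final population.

Closure order: Briarlake, Greywater, Juniper, Hollowpine, Dunmere, Elkhorn
Last habitat: Fernhollow with 93 animals

Round 1: Briarlake=24 Dunmere=4 Elkhorn=8 Fernhollow=3 Greywater=23 Hollowpine=13 Juniper=18 → close Briarlake (overflow 17)
  24÷6 = 4 each, +1 to first 0
Round 2: Dunmere=8 Elkhorn=12 Fernhollow=7 Greywater=27 Hollowpine=17 Juniper=22 → close Greywater (overflow 13)
  27÷5 = 5 each, +1 to first 2
Round 3: Dunmere=14 Elkhorn=18 Fernhollow=12 Hollowpine=22 Juniper=27 → close Juniper (overflow 17)
  27÷4 = 6 each, +1 to first 3
Round 4: Dunmere=21 Elkhorn=25 Fernhollow=19 Hollowpine=28 → close Hollowpine (overflow 19)
  28÷3 = 9 each, +1 to first 1
Round 5: Dunmere=31 Elkhorn=34 Fernhollow=28 → close Dunmere (overflow 22)
  31÷2 = 15 each, +1 to first 1
Round 6: Elkhorn=50 Fernhollow=43 → close Elkhorn (overflow 38)
  50÷1 = 50 each, +1 to first 0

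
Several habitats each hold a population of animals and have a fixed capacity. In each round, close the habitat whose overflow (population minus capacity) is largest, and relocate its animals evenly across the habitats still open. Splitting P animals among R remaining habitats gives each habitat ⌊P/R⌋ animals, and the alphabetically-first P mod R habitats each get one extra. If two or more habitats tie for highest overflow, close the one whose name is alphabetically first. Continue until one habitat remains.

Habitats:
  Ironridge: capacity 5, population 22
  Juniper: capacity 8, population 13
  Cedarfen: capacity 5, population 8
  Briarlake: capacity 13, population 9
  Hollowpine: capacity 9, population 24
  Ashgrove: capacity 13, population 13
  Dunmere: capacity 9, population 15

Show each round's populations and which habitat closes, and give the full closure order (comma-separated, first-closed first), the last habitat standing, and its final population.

Round 1: Ashgrove=13 Briarlake=9 Cedarfen=8 Dunmere=15 Hollowpine=24 Ironridge=22 Juniper=13 → close Ironridge (overflow 17)
  22÷6 = 3 each, +1 to first 4
Round 2: Ashgrove=17 Briarlake=13 Cedarfen=12 Dunmere=19 Hollowpine=27 Juniper=16 → close Hollowpine (overflow 18)
  27÷5 = 5 each, +1 to first 2
Round 3: Ashgrove=23 Briarlake=19 Cedarfen=17 Dunmere=24 Juniper=21 → close Dunmere (overflow 15)
  24÷4 = 6 each, +1 to first 0
Round 4: Ashgrove=29 Briarlake=25 Cedarfen=23 Juniper=27 → close Juniper (overflow 19)
  27÷3 = 9 each, +1 to first 0
Round 5: Ashgrove=38 Briarlake=34 Cedarfen=32 → close Cedarfen (overflow 27)
  32÷2 = 16 each, +1 to first 0
Round 6: Ashgrove=54 Briarlake=50 → close Ashgrove (overflow 41)
  54÷1 = 54 each, +1 to first 0

Closure order: Ironridge, Hollowpine, Dunmere, Juniper, Cedarfen, Ashgrove
Last habitat: Briarlake with 104 animals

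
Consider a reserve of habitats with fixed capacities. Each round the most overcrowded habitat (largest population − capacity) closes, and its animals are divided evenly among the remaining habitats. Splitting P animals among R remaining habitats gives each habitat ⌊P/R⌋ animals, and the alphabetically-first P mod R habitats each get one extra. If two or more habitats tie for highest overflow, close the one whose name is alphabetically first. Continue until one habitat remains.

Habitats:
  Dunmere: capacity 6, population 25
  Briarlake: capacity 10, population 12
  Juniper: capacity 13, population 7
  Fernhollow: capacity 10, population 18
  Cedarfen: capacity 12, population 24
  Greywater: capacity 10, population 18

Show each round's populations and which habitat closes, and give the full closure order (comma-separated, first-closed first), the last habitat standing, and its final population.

Closure order: Dunmere, Cedarfen, Fernhollow, Greywater, Briarlake
Last habitat: Juniper with 104 animals

Round 1: Briarlake=12 Cedarfen=24 Dunmere=25 Fernhollow=18 Greywater=18 Juniper=7 → close Dunmere (overflow 19)
  25÷5 = 5 each, +1 to first 0
Round 2: Briarlake=17 Cedarfen=29 Fernhollow=23 Greywater=23 Juniper=12 → close Cedarfen (overflow 17)
  29÷4 = 7 each, +1 to first 1
Round 3: Briarlake=25 Fernhollow=30 Greywater=30 Juniper=19 → close Fernhollow (overflow 20)
  30÷3 = 10 each, +1 to first 0
Round 4: Briarlake=35 Greywater=40 Juniper=29 → close Greywater (overflow 30)
  40÷2 = 20 each, +1 to first 0
Round 5: Briarlake=55 Juniper=49 → close Briarlake (overflow 45)
  55÷1 = 55 each, +1 to first 0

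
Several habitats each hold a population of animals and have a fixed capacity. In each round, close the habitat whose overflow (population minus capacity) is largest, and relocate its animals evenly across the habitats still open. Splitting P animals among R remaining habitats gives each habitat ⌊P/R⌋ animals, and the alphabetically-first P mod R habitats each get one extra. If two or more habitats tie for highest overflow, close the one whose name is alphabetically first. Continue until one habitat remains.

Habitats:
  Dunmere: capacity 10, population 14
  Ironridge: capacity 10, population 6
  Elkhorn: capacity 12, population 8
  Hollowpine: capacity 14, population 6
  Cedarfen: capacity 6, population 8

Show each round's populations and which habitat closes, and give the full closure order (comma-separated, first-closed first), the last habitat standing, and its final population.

Closure order: Dunmere, Cedarfen, Elkhorn, Ironridge
Last habitat: Hollowpine with 42 animals

Round 1: Cedarfen=8 Dunmere=14 Elkhorn=8 Hollowpine=6 Ironridge=6 → close Dunmere (overflow 4)
  14÷4 = 3 each, +1 to first 2
Round 2: Cedarfen=12 Elkhorn=12 Hollowpine=9 Ironridge=9 → close Cedarfen (overflow 6)
  12÷3 = 4 each, +1 to first 0
Round 3: Elkhorn=16 Hollowpine=13 Ironridge=13 → close Elkhorn (overflow 4)
  16÷2 = 8 each, +1 to first 0
Round 4: Hollowpine=21 Ironridge=21 → close Ironridge (overflow 11)
  21÷1 = 21 each, +1 to first 0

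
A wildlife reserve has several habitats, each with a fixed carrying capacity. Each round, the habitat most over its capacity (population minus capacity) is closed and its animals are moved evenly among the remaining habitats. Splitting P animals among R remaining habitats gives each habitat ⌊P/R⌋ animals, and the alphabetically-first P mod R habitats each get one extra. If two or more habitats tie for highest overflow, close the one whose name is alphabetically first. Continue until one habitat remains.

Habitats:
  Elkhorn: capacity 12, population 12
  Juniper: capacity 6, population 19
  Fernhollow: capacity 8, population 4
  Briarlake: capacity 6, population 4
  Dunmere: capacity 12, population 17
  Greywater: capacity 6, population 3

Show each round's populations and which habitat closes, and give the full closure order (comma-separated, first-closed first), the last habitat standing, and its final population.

Round 1: Briarlake=4 Dunmere=17 Elkhorn=12 Fernhollow=4 Greywater=3 Juniper=19 → close Juniper (overflow 13)
  19÷5 = 3 each, +1 to first 4
Round 2: Briarlake=8 Dunmere=21 Elkhorn=16 Fernhollow=8 Greywater=6 → close Dunmere (overflow 9)
  21÷4 = 5 each, +1 to first 1
Round 3: Briarlake=14 Elkhorn=21 Fernhollow=13 Greywater=11 → close Elkhorn (overflow 9)
  21÷3 = 7 each, +1 to first 0
Round 4: Briarlake=21 Fernhollow=20 Greywater=18 → close Briarlake (overflow 15)
  21÷2 = 10 each, +1 to first 1
Round 5: Fernhollow=31 Greywater=28 → close Fernhollow (overflow 23)
  31÷1 = 31 each, +1 to first 0

Closure order: Juniper, Dunmere, Elkhorn, Briarlake, Fernhollow
Last habitat: Greywater with 59 animals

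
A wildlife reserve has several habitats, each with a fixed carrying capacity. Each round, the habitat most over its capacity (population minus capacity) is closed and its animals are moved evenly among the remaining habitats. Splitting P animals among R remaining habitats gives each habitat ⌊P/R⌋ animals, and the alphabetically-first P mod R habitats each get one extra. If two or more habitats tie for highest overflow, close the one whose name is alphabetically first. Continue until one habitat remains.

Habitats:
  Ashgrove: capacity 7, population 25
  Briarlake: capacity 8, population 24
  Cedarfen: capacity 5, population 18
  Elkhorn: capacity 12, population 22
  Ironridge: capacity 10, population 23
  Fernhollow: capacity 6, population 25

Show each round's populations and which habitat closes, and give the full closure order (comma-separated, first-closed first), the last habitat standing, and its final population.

Round 1: Ashgrove=25 Briarlake=24 Cedarfen=18 Elkhorn=22 Fernhollow=25 Ironridge=23 → close Fernhollow (overflow 19)
  25÷5 = 5 each, +1 to first 0
Round 2: Ashgrove=30 Briarlake=29 Cedarfen=23 Elkhorn=27 Ironridge=28 → close Ashgrove (overflow 23)
  30÷4 = 7 each, +1 to first 2
Round 3: Briarlake=37 Cedarfen=31 Elkhorn=34 Ironridge=35 → close Briarlake (overflow 29)
  37÷3 = 12 each, +1 to first 1
Round 4: Cedarfen=44 Elkhorn=46 Ironridge=47 → close Cedarfen (overflow 39)
  44÷2 = 22 each, +1 to first 0
Round 5: Elkhorn=68 Ironridge=69 → close Ironridge (overflow 59)
  69÷1 = 69 each, +1 to first 0

Closure order: Fernhollow, Ashgrove, Briarlake, Cedarfen, Ironridge
Last habitat: Elkhorn with 137 animals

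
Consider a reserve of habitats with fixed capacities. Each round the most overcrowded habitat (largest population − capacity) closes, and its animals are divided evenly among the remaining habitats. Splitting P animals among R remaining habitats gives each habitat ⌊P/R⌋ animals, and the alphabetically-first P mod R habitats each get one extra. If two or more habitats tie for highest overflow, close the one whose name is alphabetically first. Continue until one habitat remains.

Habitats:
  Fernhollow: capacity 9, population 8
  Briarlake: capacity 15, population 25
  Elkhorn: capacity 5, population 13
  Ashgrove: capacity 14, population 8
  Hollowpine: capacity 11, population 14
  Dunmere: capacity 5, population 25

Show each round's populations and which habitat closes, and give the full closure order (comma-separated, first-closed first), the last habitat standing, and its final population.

Closure order: Dunmere, Briarlake, Elkhorn, Hollowpine, Fernhollow
Last habitat: Ashgrove with 93 animals

Round 1: Ashgrove=8 Briarlake=25 Dunmere=25 Elkhorn=13 Fernhollow=8 Hollowpine=14 → close Dunmere (overflow 20)
  25÷5 = 5 each, +1 to first 0
Round 2: Ashgrove=13 Briarlake=30 Elkhorn=18 Fernhollow=13 Hollowpine=19 → close Briarlake (overflow 15)
  30÷4 = 7 each, +1 to first 2
Round 3: Ashgrove=21 Elkhorn=26 Fernhollow=20 Hollowpine=26 → close Elkhorn (overflow 21)
  26÷3 = 8 each, +1 to first 2
Round 4: Ashgrove=30 Fernhollow=29 Hollowpine=34 → close Hollowpine (overflow 23)
  34÷2 = 17 each, +1 to first 0
Round 5: Ashgrove=47 Fernhollow=46 → close Fernhollow (overflow 37)
  46÷1 = 46 each, +1 to first 0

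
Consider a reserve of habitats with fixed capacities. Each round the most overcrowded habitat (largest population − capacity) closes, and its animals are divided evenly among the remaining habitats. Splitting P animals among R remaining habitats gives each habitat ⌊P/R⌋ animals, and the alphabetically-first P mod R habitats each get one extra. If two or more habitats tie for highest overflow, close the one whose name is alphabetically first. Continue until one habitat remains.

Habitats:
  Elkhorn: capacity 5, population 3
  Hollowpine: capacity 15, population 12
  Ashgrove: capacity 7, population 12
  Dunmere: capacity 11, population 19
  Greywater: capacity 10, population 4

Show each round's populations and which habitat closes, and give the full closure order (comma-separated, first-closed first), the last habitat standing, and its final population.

Closure order: Dunmere, Ashgrove, Elkhorn, Hollowpine
Last habitat: Greywater with 50 animals

Round 1: Ashgrove=12 Dunmere=19 Elkhorn=3 Greywater=4 Hollowpine=12 → close Dunmere (overflow 8)
  19÷4 = 4 each, +1 to first 3
Round 2: Ashgrove=17 Elkhorn=8 Greywater=9 Hollowpine=16 → close Ashgrove (overflow 10)
  17÷3 = 5 each, +1 to first 2
Round 3: Elkhorn=14 Greywater=15 Hollowpine=21 → close Elkhorn (overflow 9)
  14÷2 = 7 each, +1 to first 0
Round 4: Greywater=22 Hollowpine=28 → close Hollowpine (overflow 13)
  28÷1 = 28 each, +1 to first 0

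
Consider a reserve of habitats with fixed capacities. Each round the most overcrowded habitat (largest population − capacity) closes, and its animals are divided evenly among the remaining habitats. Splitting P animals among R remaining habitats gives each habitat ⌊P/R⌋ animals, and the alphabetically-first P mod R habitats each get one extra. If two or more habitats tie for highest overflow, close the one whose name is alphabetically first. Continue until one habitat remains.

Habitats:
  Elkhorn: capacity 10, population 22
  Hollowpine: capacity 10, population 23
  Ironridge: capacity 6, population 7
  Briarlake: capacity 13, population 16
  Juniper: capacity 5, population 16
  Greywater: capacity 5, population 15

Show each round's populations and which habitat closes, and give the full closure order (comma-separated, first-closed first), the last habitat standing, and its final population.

Round 1: Briarlake=16 Elkhorn=22 Greywater=15 Hollowpine=23 Ironridge=7 Juniper=16 → close Hollowpine (overflow 13)
  23÷5 = 4 each, +1 to first 3
Round 2: Briarlake=21 Elkhorn=27 Greywater=20 Ironridge=11 Juniper=20 → close Elkhorn (overflow 17)
  27÷4 = 6 each, +1 to first 3
Round 3: Briarlake=28 Greywater=27 Ironridge=18 Juniper=26 → close Greywater (overflow 22)
  27÷3 = 9 each, +1 to first 0
Round 4: Briarlake=37 Ironridge=27 Juniper=35 → close Juniper (overflow 30)
  35÷2 = 17 each, +1 to first 1
Round 5: Briarlake=55 Ironridge=44 → close Briarlake (overflow 42)
  55÷1 = 55 each, +1 to first 0

Closure order: Hollowpine, Elkhorn, Greywater, Juniper, Briarlake
Last habitat: Ironridge with 99 animals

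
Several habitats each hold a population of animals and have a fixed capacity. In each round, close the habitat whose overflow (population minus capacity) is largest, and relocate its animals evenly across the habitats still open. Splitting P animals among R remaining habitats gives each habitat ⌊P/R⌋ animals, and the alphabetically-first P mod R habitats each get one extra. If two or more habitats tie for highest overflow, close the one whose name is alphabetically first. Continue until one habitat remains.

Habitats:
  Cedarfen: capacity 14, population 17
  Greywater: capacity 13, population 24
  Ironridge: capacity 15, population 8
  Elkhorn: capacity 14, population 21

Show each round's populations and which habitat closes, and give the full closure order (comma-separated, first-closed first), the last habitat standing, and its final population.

Closure order: Greywater, Elkhorn, Cedarfen
Last habitat: Ironridge with 70 animals

Round 1: Cedarfen=17 Elkhorn=21 Greywater=24 Ironridge=8 → close Greywater (overflow 11)
  24÷3 = 8 each, +1 to first 0
Round 2: Cedarfen=25 Elkhorn=29 Ironridge=16 → close Elkhorn (overflow 15)
  29÷2 = 14 each, +1 to first 1
Round 3: Cedarfen=40 Ironridge=30 → close Cedarfen (overflow 26)
  40÷1 = 40 each, +1 to first 0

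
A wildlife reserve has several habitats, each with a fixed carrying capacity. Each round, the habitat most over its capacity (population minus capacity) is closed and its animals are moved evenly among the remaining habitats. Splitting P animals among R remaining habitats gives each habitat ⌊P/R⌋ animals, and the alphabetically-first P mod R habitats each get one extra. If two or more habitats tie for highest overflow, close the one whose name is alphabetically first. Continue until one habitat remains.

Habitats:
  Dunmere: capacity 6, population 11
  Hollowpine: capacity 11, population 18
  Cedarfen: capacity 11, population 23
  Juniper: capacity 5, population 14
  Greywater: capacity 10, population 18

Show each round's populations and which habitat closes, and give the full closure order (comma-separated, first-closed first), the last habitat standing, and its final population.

Closure order: Cedarfen, Greywater, Juniper, Hollowpine
Last habitat: Dunmere with 84 animals

Round 1: Cedarfen=23 Dunmere=11 Greywater=18 Hollowpine=18 Juniper=14 → close Cedarfen (overflow 12)
  23÷4 = 5 each, +1 to first 3
Round 2: Dunmere=17 Greywater=24 Hollowpine=24 Juniper=19 → close Greywater (overflow 14)
  24÷3 = 8 each, +1 to first 0
Round 3: Dunmere=25 Hollowpine=32 Juniper=27 → close Juniper (overflow 22)
  27÷2 = 13 each, +1 to first 1
Round 4: Dunmere=39 Hollowpine=45 → close Hollowpine (overflow 34)
  45÷1 = 45 each, +1 to first 0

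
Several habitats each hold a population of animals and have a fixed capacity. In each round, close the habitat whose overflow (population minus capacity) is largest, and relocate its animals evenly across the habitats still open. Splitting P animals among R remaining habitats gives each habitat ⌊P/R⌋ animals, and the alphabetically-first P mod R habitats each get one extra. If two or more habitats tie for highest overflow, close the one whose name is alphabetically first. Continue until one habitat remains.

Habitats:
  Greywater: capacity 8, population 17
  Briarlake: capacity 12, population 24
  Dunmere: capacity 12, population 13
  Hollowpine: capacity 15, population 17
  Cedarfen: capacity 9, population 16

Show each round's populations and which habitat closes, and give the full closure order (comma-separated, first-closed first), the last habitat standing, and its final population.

Closure order: Briarlake, Greywater, Cedarfen, Dunmere
Last habitat: Hollowpine with 87 animals

Round 1: Briarlake=24 Cedarfen=16 Dunmere=13 Greywater=17 Hollowpine=17 → close Briarlake (overflow 12)
  24÷4 = 6 each, +1 to first 0
Round 2: Cedarfen=22 Dunmere=19 Greywater=23 Hollowpine=23 → close Greywater (overflow 15)
  23÷3 = 7 each, +1 to first 2
Round 3: Cedarfen=30 Dunmere=27 Hollowpine=30 → close Cedarfen (overflow 21)
  30÷2 = 15 each, +1 to first 0
Round 4: Dunmere=42 Hollowpine=45 → close Dunmere (overflow 30)
  42÷1 = 42 each, +1 to first 0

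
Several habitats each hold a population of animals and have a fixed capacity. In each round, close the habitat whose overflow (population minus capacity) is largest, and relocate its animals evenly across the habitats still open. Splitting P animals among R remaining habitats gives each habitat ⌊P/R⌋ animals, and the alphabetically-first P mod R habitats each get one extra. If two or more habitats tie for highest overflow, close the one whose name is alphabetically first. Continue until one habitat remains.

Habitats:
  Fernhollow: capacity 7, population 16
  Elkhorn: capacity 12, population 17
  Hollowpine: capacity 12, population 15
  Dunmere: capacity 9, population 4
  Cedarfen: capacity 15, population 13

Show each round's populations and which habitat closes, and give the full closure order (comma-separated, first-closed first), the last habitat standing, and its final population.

Round 1: Cedarfen=13 Dunmere=4 Elkhorn=17 Fernhollow=16 Hollowpine=15 → close Fernhollow (overflow 9)
  16÷4 = 4 each, +1 to first 0
Round 2: Cedarfen=17 Dunmere=8 Elkhorn=21 Hollowpine=19 → close Elkhorn (overflow 9)
  21÷3 = 7 each, +1 to first 0
Round 3: Cedarfen=24 Dunmere=15 Hollowpine=26 → close Hollowpine (overflow 14)
  26÷2 = 13 each, +1 to first 0
Round 4: Cedarfen=37 Dunmere=28 → close Cedarfen (overflow 22)
  37÷1 = 37 each, +1 to first 0

Closure order: Fernhollow, Elkhorn, Hollowpine, Cedarfen
Last habitat: Dunmere with 65 animals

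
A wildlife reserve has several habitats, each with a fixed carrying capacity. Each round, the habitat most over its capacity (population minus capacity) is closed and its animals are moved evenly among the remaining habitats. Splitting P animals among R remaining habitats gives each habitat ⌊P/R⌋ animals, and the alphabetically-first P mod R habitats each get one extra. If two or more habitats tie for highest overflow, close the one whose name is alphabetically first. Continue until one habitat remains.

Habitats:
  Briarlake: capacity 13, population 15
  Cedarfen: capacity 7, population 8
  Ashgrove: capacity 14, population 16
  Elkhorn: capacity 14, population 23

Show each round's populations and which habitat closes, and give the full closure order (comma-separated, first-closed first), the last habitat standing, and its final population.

Round 1: Ashgrove=16 Briarlake=15 Cedarfen=8 Elkhorn=23 → close Elkhorn (overflow 9)
  23÷3 = 7 each, +1 to first 2
Round 2: Ashgrove=24 Briarlake=23 Cedarfen=15 → close Ashgrove (overflow 10)
  24÷2 = 12 each, +1 to first 0
Round 3: Briarlake=35 Cedarfen=27 → close Briarlake (overflow 22)
  35÷1 = 35 each, +1 to first 0

Closure order: Elkhorn, Ashgrove, Briarlake
Last habitat: Cedarfen with 62 animals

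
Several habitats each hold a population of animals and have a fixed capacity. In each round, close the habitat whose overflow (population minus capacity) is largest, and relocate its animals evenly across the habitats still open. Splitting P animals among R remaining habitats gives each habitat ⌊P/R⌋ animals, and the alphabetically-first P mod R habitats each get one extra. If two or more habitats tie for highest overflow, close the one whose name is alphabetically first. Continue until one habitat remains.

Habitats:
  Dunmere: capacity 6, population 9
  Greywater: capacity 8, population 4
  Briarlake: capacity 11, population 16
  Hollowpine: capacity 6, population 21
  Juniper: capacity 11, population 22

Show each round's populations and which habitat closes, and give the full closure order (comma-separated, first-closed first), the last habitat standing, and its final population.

Closure order: Hollowpine, Juniper, Briarlake, Dunmere
Last habitat: Greywater with 72 animals

Round 1: Briarlake=16 Dunmere=9 Greywater=4 Hollowpine=21 Juniper=22 → close Hollowpine (overflow 15)
  21÷4 = 5 each, +1 to first 1
Round 2: Briarlake=22 Dunmere=14 Greywater=9 Juniper=27 → close Juniper (overflow 16)
  27÷3 = 9 each, +1 to first 0
Round 3: Briarlake=31 Dunmere=23 Greywater=18 → close Briarlake (overflow 20)
  31÷2 = 15 each, +1 to first 1
Round 4: Dunmere=39 Greywater=33 → close Dunmere (overflow 33)
  39÷1 = 39 each, +1 to first 0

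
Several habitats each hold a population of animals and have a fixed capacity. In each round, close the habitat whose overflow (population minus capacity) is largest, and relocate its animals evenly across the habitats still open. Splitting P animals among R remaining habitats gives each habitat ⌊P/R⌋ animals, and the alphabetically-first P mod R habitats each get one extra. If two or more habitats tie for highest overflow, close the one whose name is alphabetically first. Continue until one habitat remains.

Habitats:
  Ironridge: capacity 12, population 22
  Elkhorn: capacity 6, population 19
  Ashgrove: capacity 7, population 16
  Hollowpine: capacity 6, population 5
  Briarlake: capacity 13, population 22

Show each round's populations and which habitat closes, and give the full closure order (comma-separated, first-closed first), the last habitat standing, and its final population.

Round 1: Ashgrove=16 Briarlake=22 Elkhorn=19 Hollowpine=5 Ironridge=22 → close Elkhorn (overflow 13)
  19÷4 = 4 each, +1 to first 3
Round 2: Ashgrove=21 Briarlake=27 Hollowpine=10 Ironridge=26 → close Ashgrove (overflow 14)
  21÷3 = 7 each, +1 to first 0
Round 3: Briarlake=34 Hollowpine=17 Ironridge=33 → close Briarlake (overflow 21)
  34÷2 = 17 each, +1 to first 0
Round 4: Hollowpine=34 Ironridge=50 → close Ironridge (overflow 38)
  50÷1 = 50 each, +1 to first 0

Closure order: Elkhorn, Ashgrove, Briarlake, Ironridge
Last habitat: Hollowpine with 84 animals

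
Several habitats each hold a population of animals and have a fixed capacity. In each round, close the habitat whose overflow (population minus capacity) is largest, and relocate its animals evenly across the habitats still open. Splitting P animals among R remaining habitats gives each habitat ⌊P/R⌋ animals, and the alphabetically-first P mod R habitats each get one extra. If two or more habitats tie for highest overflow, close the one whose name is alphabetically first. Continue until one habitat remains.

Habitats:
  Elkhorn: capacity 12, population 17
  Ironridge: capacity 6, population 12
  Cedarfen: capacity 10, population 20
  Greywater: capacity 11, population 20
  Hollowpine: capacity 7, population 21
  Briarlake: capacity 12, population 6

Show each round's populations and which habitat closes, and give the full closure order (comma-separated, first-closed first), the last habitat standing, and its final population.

Closure order: Hollowpine, Cedarfen, Greywater, Ironridge, Elkhorn
Last habitat: Briarlake with 96 animals

Round 1: Briarlake=6 Cedarfen=20 Elkhorn=17 Greywater=20 Hollowpine=21 Ironridge=12 → close Hollowpine (overflow 14)
  21÷5 = 4 each, +1 to first 1
Round 2: Briarlake=11 Cedarfen=24 Elkhorn=21 Greywater=24 Ironridge=16 → close Cedarfen (overflow 14)
  24÷4 = 6 each, +1 to first 0
Round 3: Briarlake=17 Elkhorn=27 Greywater=30 Ironridge=22 → close Greywater (overflow 19)
  30÷3 = 10 each, +1 to first 0
Round 4: Briarlake=27 Elkhorn=37 Ironridge=32 → close Ironridge (overflow 26)
  32÷2 = 16 each, +1 to first 0
Round 5: Briarlake=43 Elkhorn=53 → close Elkhorn (overflow 41)
  53÷1 = 53 each, +1 to first 0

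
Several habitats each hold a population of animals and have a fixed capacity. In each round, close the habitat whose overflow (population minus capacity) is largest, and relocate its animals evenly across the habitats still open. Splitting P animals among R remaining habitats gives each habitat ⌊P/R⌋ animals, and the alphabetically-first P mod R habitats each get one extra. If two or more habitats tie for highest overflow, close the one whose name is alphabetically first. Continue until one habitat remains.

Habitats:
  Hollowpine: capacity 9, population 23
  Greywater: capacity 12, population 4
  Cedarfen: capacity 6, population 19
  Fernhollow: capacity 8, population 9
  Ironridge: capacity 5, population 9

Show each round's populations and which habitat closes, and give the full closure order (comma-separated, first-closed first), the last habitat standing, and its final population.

Closure order: Hollowpine, Cedarfen, Ironridge, Fernhollow
Last habitat: Greywater with 64 animals

Round 1: Cedarfen=19 Fernhollow=9 Greywater=4 Hollowpine=23 Ironridge=9 → close Hollowpine (overflow 14)
  23÷4 = 5 each, +1 to first 3
Round 2: Cedarfen=25 Fernhollow=15 Greywater=10 Ironridge=14 → close Cedarfen (overflow 19)
  25÷3 = 8 each, +1 to first 1
Round 3: Fernhollow=24 Greywater=18 Ironridge=22 → close Ironridge (overflow 17)
  22÷2 = 11 each, +1 to first 0
Round 4: Fernhollow=35 Greywater=29 → close Fernhollow (overflow 27)
  35÷1 = 35 each, +1 to first 0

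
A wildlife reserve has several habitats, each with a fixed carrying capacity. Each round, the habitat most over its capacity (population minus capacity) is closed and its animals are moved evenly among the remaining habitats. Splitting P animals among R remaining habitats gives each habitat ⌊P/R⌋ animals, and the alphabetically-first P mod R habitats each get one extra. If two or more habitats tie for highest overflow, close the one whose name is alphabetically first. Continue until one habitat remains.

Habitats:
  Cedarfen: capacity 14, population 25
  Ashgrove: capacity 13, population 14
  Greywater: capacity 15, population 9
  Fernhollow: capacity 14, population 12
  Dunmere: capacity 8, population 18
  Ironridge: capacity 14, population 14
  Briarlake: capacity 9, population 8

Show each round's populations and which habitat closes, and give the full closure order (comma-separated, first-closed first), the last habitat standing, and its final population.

Round 1: Ashgrove=14 Briarlake=8 Cedarfen=25 Dunmere=18 Fernhollow=12 Greywater=9 Ironridge=14 → close Cedarfen (overflow 11)
  25÷6 = 4 each, +1 to first 1
Round 2: Ashgrove=19 Briarlake=12 Dunmere=22 Fernhollow=16 Greywater=13 Ironridge=18 → close Dunmere (overflow 14)
  22÷5 = 4 each, +1 to first 2
Round 3: Ashgrove=24 Briarlake=17 Fernhollow=20 Greywater=17 Ironridge=22 → close Ashgrove (overflow 11)
  24÷4 = 6 each, +1 to first 0
Round 4: Briarlake=23 Fernhollow=26 Greywater=23 Ironridge=28 → close Briarlake (overflow 14)
  23÷3 = 7 each, +1 to first 2
Round 5: Fernhollow=34 Greywater=31 Ironridge=35 → close Ironridge (overflow 21)
  35÷2 = 17 each, +1 to first 1
Round 6: Fernhollow=52 Greywater=48 → close Fernhollow (overflow 38)
  52÷1 = 52 each, +1 to first 0

Closure order: Cedarfen, Dunmere, Ashgrove, Briarlake, Ironridge, Fernhollow
Last habitat: Greywater with 100 animals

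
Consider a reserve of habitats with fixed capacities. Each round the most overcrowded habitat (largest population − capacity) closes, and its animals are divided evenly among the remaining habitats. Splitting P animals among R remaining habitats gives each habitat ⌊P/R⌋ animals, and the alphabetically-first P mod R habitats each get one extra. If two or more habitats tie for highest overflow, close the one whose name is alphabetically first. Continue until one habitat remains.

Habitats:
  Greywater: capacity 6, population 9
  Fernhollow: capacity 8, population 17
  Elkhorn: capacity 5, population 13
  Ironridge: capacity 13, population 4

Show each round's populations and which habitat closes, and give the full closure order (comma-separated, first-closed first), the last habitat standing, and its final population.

Closure order: Fernhollow, Elkhorn, Greywater
Last habitat: Ironridge with 43 animals

Round 1: Elkhorn=13 Fernhollow=17 Greywater=9 Ironridge=4 → close Fernhollow (overflow 9)
  17÷3 = 5 each, +1 to first 2
Round 2: Elkhorn=19 Greywater=15 Ironridge=9 → close Elkhorn (overflow 14)
  19÷2 = 9 each, +1 to first 1
Round 3: Greywater=25 Ironridge=18 → close Greywater (overflow 19)
  25÷1 = 25 each, +1 to first 0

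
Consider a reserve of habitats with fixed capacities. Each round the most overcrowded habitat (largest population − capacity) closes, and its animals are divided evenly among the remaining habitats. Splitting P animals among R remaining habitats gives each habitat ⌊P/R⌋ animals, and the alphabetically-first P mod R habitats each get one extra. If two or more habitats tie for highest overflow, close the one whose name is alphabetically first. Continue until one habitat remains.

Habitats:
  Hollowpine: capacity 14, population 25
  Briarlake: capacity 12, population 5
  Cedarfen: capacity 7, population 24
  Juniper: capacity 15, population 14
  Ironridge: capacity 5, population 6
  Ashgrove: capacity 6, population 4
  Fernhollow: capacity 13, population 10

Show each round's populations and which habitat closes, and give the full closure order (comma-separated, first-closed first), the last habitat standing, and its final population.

Round 1: Ashgrove=4 Briarlake=5 Cedarfen=24 Fernhollow=10 Hollowpine=25 Ironridge=6 Juniper=14 → close Cedarfen (overflow 17)
  24÷6 = 4 each, +1 to first 0
Round 2: Ashgrove=8 Briarlake=9 Fernhollow=14 Hollowpine=29 Ironridge=10 Juniper=18 → close Hollowpine (overflow 15)
  29÷5 = 5 each, +1 to first 4
Round 3: Ashgrove=14 Briarlake=15 Fernhollow=20 Ironridge=16 Juniper=23 → close Ironridge (overflow 11)
  16÷4 = 4 each, +1 to first 0
Round 4: Ashgrove=18 Briarlake=19 Fernhollow=24 Juniper=27 → close Ashgrove (overflow 12)
  18÷3 = 6 each, +1 to first 0
Round 5: Briarlake=25 Fernhollow=30 Juniper=33 → close Juniper (overflow 18)
  33÷2 = 16 each, +1 to first 1
Round 6: Briarlake=42 Fernhollow=46 → close Fernhollow (overflow 33)
  46÷1 = 46 each, +1 to first 0

Closure order: Cedarfen, Hollowpine, Ironridge, Ashgrove, Juniper, Fernhollow
Last habitat: Briarlake with 88 animals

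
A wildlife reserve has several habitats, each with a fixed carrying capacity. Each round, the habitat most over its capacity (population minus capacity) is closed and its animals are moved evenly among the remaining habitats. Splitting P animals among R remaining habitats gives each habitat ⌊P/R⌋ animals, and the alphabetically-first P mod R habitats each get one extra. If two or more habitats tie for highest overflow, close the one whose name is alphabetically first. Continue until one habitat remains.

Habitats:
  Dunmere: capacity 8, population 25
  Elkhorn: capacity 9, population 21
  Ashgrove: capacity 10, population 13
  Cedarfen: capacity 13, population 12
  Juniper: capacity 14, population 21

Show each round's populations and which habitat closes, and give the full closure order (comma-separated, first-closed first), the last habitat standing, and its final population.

Round 1: Ashgrove=13 Cedarfen=12 Dunmere=25 Elkhorn=21 Juniper=21 → close Dunmere (overflow 17)
  25÷4 = 6 each, +1 to first 1
Round 2: Ashgrove=20 Cedarfen=18 Elkhorn=27 Juniper=27 → close Elkhorn (overflow 18)
  27÷3 = 9 each, +1 to first 0
Round 3: Ashgrove=29 Cedarfen=27 Juniper=36 → close Juniper (overflow 22)
  36÷2 = 18 each, +1 to first 0
Round 4: Ashgrove=47 Cedarfen=45 → close Ashgrove (overflow 37)
  47÷1 = 47 each, +1 to first 0

Closure order: Dunmere, Elkhorn, Juniper, Ashgrove
Last habitat: Cedarfen with 92 animals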